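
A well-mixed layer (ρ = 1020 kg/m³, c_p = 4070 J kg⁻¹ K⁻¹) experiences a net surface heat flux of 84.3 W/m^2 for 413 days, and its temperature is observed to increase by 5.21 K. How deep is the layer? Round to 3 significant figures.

139 m

Heat input Q = F Δt = 84.3 × 3.57×10^7 s = 3.01×10^9 J/m².
Required areal heat capacity C = Q / ΔT = 5.77×10^8 J/(m²·K).
Depth D = C / (ρ c_p) = 5.77×10^8 / (1020 × 4070) = 139 m.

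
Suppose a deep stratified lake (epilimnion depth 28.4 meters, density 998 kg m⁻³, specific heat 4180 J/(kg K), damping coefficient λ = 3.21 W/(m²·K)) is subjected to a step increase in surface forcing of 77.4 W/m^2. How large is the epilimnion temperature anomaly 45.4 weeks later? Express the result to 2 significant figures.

13 K

Areal heat capacity C = ρ c_p D = 998 × 4180 × 28.4 = 1.18×10^8 J/(m^2 K).
τ = C / λ = 1.18×10^8 / 3.21 = 3.69×10^7 s.
Equilibrium anomaly ΔT_eq = F / λ = 77.4 / 3.21 = 24.1 K.
t = 45.4 weeks = 2.75×10^7 s, so t/τ = 0.744.
ΔT(t) = ΔT_eq (1 − e^(−t/τ)) = 24.1 × (1 − e^−0.744) = 12.7 K.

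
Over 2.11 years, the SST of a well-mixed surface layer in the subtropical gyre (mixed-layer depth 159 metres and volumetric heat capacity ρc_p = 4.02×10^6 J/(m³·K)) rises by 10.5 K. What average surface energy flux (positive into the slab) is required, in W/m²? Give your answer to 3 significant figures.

Areal heat capacity C = ρc_p × D = 4.02×10^6 × 159 = 6.39×10^8 J/(m²·K).
Required heat per unit area: Q = C ΔT = 6.39×10^8 × 10.5 = 6.71×10^9 J/m².
Flux F = Q / Δt = 6.71×10^9 / 6.66×10^7 s = 101 W/m².

101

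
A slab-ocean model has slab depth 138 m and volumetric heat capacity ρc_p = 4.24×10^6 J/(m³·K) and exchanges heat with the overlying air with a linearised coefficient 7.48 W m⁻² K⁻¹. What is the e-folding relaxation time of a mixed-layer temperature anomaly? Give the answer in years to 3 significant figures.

2.48 years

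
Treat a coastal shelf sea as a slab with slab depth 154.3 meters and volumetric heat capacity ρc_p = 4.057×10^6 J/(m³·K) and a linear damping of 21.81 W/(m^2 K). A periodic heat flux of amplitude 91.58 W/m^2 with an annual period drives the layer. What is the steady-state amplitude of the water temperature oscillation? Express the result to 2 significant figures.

0.72 K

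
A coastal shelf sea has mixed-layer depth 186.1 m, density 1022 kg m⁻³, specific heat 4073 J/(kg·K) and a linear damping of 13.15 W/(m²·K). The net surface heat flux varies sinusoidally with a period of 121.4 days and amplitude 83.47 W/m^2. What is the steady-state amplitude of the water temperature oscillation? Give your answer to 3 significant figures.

Areal heat capacity C = ρ c_p D = 1022 × 4073 × 186.1 = 7.75×10^8 J/(m²·K).
Angular frequency ω = 2π / T = 2π / 1.05×10^7 s = 5.99×10^-7 s⁻¹.
√((Cω)² + λ²) = √((464)² + 13.15²) = 464 W/(m²·K).
Amplitude A = F₀ / √((Cω)²+λ²) = 83.47 / 464 = 0.180 K.

0.180 K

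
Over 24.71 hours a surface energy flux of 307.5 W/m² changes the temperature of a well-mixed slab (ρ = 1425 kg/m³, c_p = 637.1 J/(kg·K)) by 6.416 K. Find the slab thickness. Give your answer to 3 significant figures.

Heat input Q = F Δt = 307.5 × 89000 s = 2.74×10^7 J/m².
Required areal heat capacity C = Q / ΔT = 4.26×10^6 J/(m²·K).
Depth D = C / (ρ c_p) = 4.26×10^6 / (1425 × 637.1) = 4.70 m.

4.70 m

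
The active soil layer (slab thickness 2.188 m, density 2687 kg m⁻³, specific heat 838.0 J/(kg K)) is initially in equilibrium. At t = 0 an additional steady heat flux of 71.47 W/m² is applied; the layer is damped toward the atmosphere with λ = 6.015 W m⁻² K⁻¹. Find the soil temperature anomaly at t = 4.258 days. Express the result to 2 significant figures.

Areal heat capacity C = ρ c_p D = 2687 × 838.0 × 2.188 = 4.93×10^6 J m⁻² K⁻¹.
τ = C / λ = 4.93×10^6 / 6.015 = 8.19×10^5 s.
Equilibrium anomaly ΔT_eq = F / λ = 71.47 / 6.015 = 11.9 K.
t = 4.258 days = 3.68×10^5 s, so t/τ = 0.449.
ΔT(t) = ΔT_eq (1 − e^(−t/τ)) = 11.9 × (1 − e^−0.449) = 4.30 K.

4.3 K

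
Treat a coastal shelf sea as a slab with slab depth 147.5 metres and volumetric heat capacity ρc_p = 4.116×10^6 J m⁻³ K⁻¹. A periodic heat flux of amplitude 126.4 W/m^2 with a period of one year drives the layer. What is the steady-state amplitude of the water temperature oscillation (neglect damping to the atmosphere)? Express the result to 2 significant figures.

1.0 K

Areal heat capacity C = ρc_p × D = 4.116×10^6 × 147.5 = 6.07×10^8 J/(m²·K).
Angular frequency ω = 2π / T = 2π / 3.15×10^7 s = 1.99×10^-7 s⁻¹.
Cω = 6.07×10^8 × 1.99×10^-7 = 121 W/(m²·K).
Amplitude A = F₀ / (Cω) = 126.4 / 121 = 1.04 K.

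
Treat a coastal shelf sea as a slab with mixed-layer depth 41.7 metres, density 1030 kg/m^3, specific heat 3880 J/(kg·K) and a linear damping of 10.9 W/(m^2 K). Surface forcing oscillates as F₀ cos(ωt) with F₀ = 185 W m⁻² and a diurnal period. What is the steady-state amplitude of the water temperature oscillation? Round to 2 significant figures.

0.015 K

Areal heat capacity C = ρ c_p D = 1030 × 3880 × 41.7 = 1.67×10^8 J m⁻² K⁻¹.
Angular frequency ω = 2π / T = 2π / 86400 s = 7.27×10^-5 s⁻¹.
√((Cω)² + λ²) = √((12100)² + 10.9²) = 12100 W/(m²·K).
Amplitude A = F₀ / √((Cω)²+λ²) = 185 / 12100 = 0.0153 K.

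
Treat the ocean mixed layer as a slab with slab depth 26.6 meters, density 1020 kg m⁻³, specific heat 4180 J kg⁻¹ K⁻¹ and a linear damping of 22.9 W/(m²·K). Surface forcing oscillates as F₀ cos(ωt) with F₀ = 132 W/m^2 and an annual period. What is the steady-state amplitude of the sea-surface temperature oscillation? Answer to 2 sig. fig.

Areal heat capacity C = ρ c_p D = 1020 × 4180 × 26.6 = 1.13×10^8 J/(m^2 K).
Angular frequency ω = 2π / T = 2π / 3.15×10^7 s = 1.99×10^-7 s⁻¹.
√((Cω)² + λ²) = √((22.6)² + 22.9²) = 32.2 W/(m²·K).
Amplitude A = F₀ / √((Cω)²+λ²) = 132 / 32.2 = 4.10 K.

4.1 K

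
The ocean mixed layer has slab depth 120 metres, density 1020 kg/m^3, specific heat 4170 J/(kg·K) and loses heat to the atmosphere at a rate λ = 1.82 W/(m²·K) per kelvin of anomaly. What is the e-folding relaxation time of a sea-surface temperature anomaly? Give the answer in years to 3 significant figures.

Areal heat capacity C = ρ c_p D = 1020 × 4170 × 120 = 5.10×10^8 J/(m²·K).
Relaxation time τ = C / λ = 5.10×10^8 / 1.82 = 2.80×10^8 s.
In years: 2.80×10^8 s / (3.156×10^7 s/year) = 8.89 years.

8.89 years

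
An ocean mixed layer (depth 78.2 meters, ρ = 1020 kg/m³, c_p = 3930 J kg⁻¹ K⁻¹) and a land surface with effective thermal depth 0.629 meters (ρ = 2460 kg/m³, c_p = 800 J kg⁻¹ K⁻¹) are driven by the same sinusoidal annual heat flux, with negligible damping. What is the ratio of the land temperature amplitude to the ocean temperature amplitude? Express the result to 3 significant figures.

C_ocean = 1020 × 3930 × 78.2 = 3.13×10^8 J/(m²·K).
C_land = 2460 × 800 × 0.629 = 1.24×10^6 J/(m²·K).
Undamped amplitude ∝ 1/C, so A_land/A_ocean = C_ocean/C_land = 253.

253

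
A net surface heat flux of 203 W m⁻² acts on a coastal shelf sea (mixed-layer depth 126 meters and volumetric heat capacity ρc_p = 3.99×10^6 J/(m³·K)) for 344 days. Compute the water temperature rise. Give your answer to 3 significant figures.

Areal heat capacity C = ρc_p × D = 3.99×10^6 × 126 = 5.03×10^8 J/(m²·K).
Net heat input Q = F Δt = 203 × (344 days × 86400 s/day) = 6.03×10^9 J/m².
ΔT = Q / C = 6.03×10^9 / 5.03×10^8 = 12.0 K.

12.0 K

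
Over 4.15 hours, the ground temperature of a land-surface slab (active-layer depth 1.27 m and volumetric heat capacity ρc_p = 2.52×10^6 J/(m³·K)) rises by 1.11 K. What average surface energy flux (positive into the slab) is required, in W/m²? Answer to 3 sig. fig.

Areal heat capacity C = ρc_p × D = 2.52×10^6 × 1.27 = 3.20×10^6 J/(m^2 K).
Required heat per unit area: Q = C ΔT = 3.20×10^6 × 1.11 = 3.55×10^6 J/m².
Flux F = Q / Δt = 3.55×10^6 / 14900 s = 238 W/m².

238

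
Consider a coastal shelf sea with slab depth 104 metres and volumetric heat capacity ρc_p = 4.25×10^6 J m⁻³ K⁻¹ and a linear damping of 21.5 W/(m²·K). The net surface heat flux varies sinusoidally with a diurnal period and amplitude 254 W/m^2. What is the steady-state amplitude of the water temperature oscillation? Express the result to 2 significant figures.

Areal heat capacity C = ρc_p × D = 4.25×10^6 × 104 = 4.42×10^8 J m⁻² K⁻¹.
Angular frequency ω = 2π / T = 2π / 86400 s = 7.27×10^-5 s⁻¹.
√((Cω)² + λ²) = √((32100)² + 21.5²) = 32100 W/(m²·K).
Amplitude A = F₀ / √((Cω)²+λ²) = 254 / 32100 = 0.00790 K.

0.0079 K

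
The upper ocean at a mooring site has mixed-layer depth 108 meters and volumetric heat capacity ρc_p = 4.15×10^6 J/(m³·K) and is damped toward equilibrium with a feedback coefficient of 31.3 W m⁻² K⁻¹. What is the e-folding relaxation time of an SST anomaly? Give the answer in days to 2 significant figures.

170 days

Areal heat capacity C = ρc_p × D = 4.15×10^6 × 108 = 4.48×10^8 J/(m^2 K).
Relaxation time τ = C / λ = 4.48×10^8 / 31.3 = 1.43×10^7 s.
In days: 1.43×10^7 s / (86400 s/day) = 166 days.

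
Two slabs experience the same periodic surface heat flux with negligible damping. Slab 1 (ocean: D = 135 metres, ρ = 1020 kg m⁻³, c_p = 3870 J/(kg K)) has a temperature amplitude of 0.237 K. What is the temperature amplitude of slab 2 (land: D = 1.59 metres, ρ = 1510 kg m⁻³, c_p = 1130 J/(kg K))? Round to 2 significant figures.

C_ocean = 5.33×10^8 J/(m²·K); C_land = 2.71×10^6 J/(m²·K).
A ∝ 1/C ⇒ A_land = A_ocean × C_ocean/C_land = 0.237 × 196 = 46.6 K.

47 K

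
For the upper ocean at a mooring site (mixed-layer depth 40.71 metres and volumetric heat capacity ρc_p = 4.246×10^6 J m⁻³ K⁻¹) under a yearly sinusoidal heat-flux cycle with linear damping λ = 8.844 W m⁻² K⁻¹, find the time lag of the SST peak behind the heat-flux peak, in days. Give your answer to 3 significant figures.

Areal heat capacity C = ρc_p × D = 4.246×10^6 × 40.71 = 1.73×10^8 J m⁻² K⁻¹.
ω = 2π / 3.15×10^7 s = 1.99×10^-7 s⁻¹.
Phase lag φ = arctan(Cω/λ) = arctan(34.4/8.844) = 1.32 rad.
Time lag = φ / ω = 1.32 / 1.99×10^-7 = 6.62×10^6 s = 76.6 days.

76.6 days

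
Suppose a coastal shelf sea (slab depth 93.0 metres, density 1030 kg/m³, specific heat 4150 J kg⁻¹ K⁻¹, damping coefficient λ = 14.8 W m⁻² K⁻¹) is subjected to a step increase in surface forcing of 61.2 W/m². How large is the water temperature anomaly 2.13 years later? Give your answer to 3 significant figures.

Areal heat capacity C = ρ c_p D = 1030 × 4150 × 93.0 = 3.98×10^8 J m⁻² K⁻¹.
τ = C / λ = 3.98×10^8 / 14.8 = 2.69×10^7 s.
Equilibrium anomaly ΔT_eq = F / λ = 61.2 / 14.8 = 4.14 K.
t = 2.13 years = 6.72×10^7 s, so t/τ = 2.50.
ΔT(t) = ΔT_eq (1 − e^(−t/τ)) = 4.14 × (1 − e^−2.50) = 3.80 K.

3.80 K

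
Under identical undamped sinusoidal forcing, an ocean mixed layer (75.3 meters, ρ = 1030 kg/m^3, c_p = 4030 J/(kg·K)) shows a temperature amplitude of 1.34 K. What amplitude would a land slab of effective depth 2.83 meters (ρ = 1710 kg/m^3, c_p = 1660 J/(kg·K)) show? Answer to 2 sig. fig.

52 K

C_ocean = 3.13×10^8 J/(m²·K); C_land = 8.03×10^6 J/(m²·K).
A ∝ 1/C ⇒ A_land = A_ocean × C_ocean/C_land = 1.34 × 38.9 = 52.1 K.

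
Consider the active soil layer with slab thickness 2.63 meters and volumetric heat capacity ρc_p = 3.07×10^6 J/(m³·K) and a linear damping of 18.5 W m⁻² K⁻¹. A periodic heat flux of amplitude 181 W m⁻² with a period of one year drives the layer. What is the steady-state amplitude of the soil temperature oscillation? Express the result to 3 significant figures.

Areal heat capacity C = ρc_p × D = 3.07×10^6 × 2.63 = 8.07×10^6 J/(m²·K).
Angular frequency ω = 2π / T = 2π / 3.15×10^7 s = 1.99×10^-7 s⁻¹.
√((Cω)² + λ²) = √((1.61)² + 18.5²) = 18.6 W/(m²·K).
Amplitude A = F₀ / √((Cω)²+λ²) = 181 / 18.6 = 9.75 K.

9.75 K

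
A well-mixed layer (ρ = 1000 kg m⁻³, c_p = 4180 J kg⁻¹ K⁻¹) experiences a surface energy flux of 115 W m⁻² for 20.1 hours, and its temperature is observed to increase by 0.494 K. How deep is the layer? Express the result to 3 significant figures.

4.03 m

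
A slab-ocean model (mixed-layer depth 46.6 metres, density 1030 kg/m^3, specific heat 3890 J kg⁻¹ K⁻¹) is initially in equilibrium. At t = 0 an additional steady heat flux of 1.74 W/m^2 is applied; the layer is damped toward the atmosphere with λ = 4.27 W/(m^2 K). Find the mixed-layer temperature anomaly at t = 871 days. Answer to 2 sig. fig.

0.33 K

Areal heat capacity C = ρ c_p D = 1030 × 3890 × 46.6 = 1.87×10^8 J m⁻² K⁻¹.
τ = C / λ = 1.87×10^8 / 4.27 = 4.37×10^7 s.
Equilibrium anomaly ΔT_eq = F / λ = 1.74 / 4.27 = 0.407 K.
t = 871 days = 7.53×10^7 s, so t/τ = 1.72.
ΔT(t) = ΔT_eq (1 − e^(−t/τ)) = 0.407 × (1 − e^−1.72) = 0.335 K.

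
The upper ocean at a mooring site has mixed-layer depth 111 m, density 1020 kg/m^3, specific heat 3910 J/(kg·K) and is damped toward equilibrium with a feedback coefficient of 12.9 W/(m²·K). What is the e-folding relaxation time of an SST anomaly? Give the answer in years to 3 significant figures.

1.09 years

Areal heat capacity C = ρ c_p D = 1020 × 3910 × 111 = 4.43×10^8 J/(m²·K).
Relaxation time τ = C / λ = 4.43×10^8 / 12.9 = 3.43×10^7 s.
In years: 3.43×10^7 s / (3.156×10^7 s/year) = 1.09 years.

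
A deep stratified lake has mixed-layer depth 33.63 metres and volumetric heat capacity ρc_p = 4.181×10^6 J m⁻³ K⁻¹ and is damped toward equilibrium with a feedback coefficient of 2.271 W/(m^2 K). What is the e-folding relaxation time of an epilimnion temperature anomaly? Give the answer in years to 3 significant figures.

1.96 years

Areal heat capacity C = ρc_p × D = 4.181×10^6 × 33.63 = 1.41×10^8 J m⁻² K⁻¹.
Relaxation time τ = C / λ = 1.41×10^8 / 2.271 = 6.19×10^7 s.
In years: 6.19×10^7 s / (3.156×10^7 s/year) = 1.96 years.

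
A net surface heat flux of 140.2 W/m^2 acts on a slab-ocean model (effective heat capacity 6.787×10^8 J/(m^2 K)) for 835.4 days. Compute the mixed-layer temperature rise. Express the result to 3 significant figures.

Areal heat capacity C = 6.787×10^8 J/(m^2 K) (given).
Net heat input Q = F Δt = 140.2 × (835.4 days × 86400 s/day) = 1.01×10^10 J/m².
ΔT = Q / C = 1.01×10^10 / 6.79×10^8 = 14.9 K.

14.9 K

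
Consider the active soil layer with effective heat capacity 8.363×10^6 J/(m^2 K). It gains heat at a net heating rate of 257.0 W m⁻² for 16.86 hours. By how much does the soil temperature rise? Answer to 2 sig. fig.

1.9 K

Areal heat capacity C = 8.363×10^6 J/(m^2 K) (given).
Net heat input Q = F Δt = 257.0 × (16.86 hours × 3600 s/hour) = 1.56×10^7 J/m².
ΔT = Q / C = 1.56×10^7 / 8.36×10^6 = 1.87 K.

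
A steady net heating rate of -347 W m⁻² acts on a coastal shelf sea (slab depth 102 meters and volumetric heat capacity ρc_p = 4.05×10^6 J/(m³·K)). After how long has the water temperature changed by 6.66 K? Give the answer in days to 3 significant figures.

91.8 days

Areal heat capacity C = ρc_p × D = 4.05×10^6 × 102 = 4.13×10^8 J/(m²·K).
Time required: Δt = C ΔT / F = 4.13×10^8 × -6.66 / -347 = 7.93×10^6 s.
In days: 7.93×10^6 s / (86400 s/day) = 91.8 days.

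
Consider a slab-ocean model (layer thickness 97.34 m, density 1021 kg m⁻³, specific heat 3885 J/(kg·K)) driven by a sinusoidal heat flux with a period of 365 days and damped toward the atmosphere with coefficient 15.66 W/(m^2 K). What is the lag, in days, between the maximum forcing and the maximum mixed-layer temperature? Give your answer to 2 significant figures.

80 days

Areal heat capacity C = ρ c_p D = 1021 × 3885 × 97.34 = 3.86×10^8 J/(m²·K).
ω = 2π / 3.15×10^7 s = 1.99×10^-7 s⁻¹.
Phase lag φ = arctan(Cω/λ) = arctan(76.9/15.66) = 1.37 rad.
Time lag = φ / ω = 1.37 / 1.99×10^-7 = 6.88×10^6 s = 79.6 days.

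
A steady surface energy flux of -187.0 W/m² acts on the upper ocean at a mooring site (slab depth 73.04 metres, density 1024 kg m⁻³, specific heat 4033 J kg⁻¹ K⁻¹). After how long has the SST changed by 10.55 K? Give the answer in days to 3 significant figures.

197 days

Areal heat capacity C = ρ c_p D = 1024 × 4033 × 73.04 = 3.02×10^8 J/(m²·K).
Time required: Δt = C ΔT / F = 3.02×10^8 × -10.55 / -187.0 = 1.70×10^7 s.
In days: 1.70×10^7 s / (86400 s/day) = 197 days.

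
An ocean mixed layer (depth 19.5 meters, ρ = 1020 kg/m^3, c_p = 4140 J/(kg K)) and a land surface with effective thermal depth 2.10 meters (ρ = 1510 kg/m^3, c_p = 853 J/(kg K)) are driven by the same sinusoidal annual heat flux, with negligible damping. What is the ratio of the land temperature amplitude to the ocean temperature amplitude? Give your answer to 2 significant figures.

C_ocean = 1020 × 4140 × 19.5 = 8.23×10^7 J/(m²·K).
C_land = 1510 × 853 × 2.10 = 2.70×10^6 J/(m²·K).
Undamped amplitude ∝ 1/C, so A_land/A_ocean = C_ocean/C_land = 30.4.

30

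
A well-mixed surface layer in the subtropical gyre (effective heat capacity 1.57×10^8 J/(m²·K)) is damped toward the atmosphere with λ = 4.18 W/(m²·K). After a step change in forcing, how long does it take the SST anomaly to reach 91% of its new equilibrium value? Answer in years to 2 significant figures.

2.9 years

Areal heat capacity C = 1.57×10^8 J/(m²·K) (given).
τ = C / λ = 1.57×10^8 / 4.18 = 3.76×10^7 s.
Fraction reached: 1 − e^(−t/τ) = 0.91 ⇒ t = −τ ln(1 − 0.91) = τ × 2.41.
t = 9.04×10^7 s = 2.87 years.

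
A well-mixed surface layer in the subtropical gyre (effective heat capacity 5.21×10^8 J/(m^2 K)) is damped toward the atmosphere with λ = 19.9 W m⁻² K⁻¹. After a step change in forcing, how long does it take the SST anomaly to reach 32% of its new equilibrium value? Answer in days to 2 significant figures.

Areal heat capacity C = 5.21×10^8 J/(m^2 K) (given).
τ = C / λ = 5.21×10^8 / 19.9 = 2.62×10^7 s.
Fraction reached: 1 − e^(−t/τ) = 0.32 ⇒ t = −τ ln(1 − 0.32) = τ × 0.386.
t = 1.01×10^7 s = 117 days.

120 days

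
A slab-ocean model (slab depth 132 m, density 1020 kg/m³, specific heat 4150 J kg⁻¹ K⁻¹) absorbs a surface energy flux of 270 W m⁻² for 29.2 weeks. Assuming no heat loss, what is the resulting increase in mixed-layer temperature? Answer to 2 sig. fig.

Areal heat capacity C = ρ c_p D = 1020 × 4150 × 132 = 5.59×10^8 J/(m^2 K).
Net heat input Q = F Δt = 270 × (29.2 weeks × 6.048×10^5 s/week) = 4.77×10^9 J/m².
ΔT = Q / C = 4.77×10^9 / 5.59×10^8 = 8.53 K.

8.5 K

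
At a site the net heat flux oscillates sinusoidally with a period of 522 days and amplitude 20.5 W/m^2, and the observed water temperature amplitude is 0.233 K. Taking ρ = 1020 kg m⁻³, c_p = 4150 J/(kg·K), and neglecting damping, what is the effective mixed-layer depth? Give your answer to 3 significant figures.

149 m

ω = 2π / 4.51×10^7 s = 1.39×10^-7 s⁻¹.
Required C = F₀ / (A ω) = 20.5 / (0.233 × 1.39×10^-7) = 6.32×10^8 J/(m²·K).
D = C / (ρ c_p) = 6.32×10^8 / (1020 × 4150) = 149 m.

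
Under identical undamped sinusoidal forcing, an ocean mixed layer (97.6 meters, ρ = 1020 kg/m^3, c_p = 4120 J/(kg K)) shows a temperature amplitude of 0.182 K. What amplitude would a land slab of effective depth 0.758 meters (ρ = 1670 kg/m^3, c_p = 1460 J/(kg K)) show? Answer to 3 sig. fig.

40.4 K

C_ocean = 4.10×10^8 J/(m²·K); C_land = 1.85×10^6 J/(m²·K).
A ∝ 1/C ⇒ A_land = A_ocean × C_ocean/C_land = 0.182 × 222 = 40.4 K.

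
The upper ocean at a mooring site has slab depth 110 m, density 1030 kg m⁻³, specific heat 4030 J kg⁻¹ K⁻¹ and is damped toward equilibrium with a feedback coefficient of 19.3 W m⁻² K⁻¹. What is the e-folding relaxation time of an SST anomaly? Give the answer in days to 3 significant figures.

Areal heat capacity C = ρ c_p D = 1030 × 4030 × 110 = 4.57×10^8 J/(m^2 K).
Relaxation time τ = C / λ = 4.57×10^8 / 19.3 = 2.37×10^7 s.
In days: 2.37×10^7 s / (86400 s/day) = 274 days.

274 days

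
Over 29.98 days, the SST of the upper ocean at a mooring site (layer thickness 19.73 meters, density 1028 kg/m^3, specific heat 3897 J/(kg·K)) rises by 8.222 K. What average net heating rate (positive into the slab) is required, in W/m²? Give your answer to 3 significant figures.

251

Areal heat capacity C = ρ c_p D = 1028 × 3897 × 19.73 = 7.90×10^7 J/(m^2 K).
Required heat per unit area: Q = C ΔT = 7.90×10^7 × 8.222 = 6.50×10^8 J/m².
Flux F = Q / Δt = 6.50×10^8 / 2.59×10^6 s = 251 W/m².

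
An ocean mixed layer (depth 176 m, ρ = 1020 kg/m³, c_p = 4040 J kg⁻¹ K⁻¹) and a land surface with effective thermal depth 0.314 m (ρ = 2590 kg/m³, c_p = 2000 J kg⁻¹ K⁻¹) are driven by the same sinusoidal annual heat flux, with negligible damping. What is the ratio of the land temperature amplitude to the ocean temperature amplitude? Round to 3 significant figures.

446

C_ocean = 1020 × 4040 × 176 = 7.25×10^8 J/(m²·K).
C_land = 2590 × 2000 × 0.314 = 1.63×10^6 J/(m²·K).
Undamped amplitude ∝ 1/C, so A_land/A_ocean = C_ocean/C_land = 446.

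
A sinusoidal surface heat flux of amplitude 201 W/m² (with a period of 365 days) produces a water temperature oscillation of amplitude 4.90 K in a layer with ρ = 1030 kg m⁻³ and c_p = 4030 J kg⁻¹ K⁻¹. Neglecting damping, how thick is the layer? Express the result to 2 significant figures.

50 m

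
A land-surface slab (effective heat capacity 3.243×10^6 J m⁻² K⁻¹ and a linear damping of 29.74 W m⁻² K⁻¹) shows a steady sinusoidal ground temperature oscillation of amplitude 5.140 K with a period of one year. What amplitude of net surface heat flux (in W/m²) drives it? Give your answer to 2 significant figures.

Areal heat capacity C = 3.243×10^6 J m⁻² K⁻¹ (given).
ω = 2π / 3.15×10^7 s = 1.99×10^-7 s⁻¹.
√((Cω)² + λ²) = √((0.646)² + 29.74²) = 29.7 W/(m²·K).
F₀ = A × √((Cω)²+λ²) = 5.140 × 29.7 = 153 W/m².

150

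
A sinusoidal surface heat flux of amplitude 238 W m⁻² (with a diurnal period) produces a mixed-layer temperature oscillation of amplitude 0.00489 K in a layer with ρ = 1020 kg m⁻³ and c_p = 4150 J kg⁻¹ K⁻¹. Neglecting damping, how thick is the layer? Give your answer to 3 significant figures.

158 m

ω = 2π / 86400 s = 7.27×10^-5 s⁻¹.
Required C = F₀ / (A ω) = 238 / (0.00489 × 7.27×10^-5) = 6.69×10^8 J/(m²·K).
D = C / (ρ c_p) = 6.69×10^8 / (1020 × 4150) = 158 m.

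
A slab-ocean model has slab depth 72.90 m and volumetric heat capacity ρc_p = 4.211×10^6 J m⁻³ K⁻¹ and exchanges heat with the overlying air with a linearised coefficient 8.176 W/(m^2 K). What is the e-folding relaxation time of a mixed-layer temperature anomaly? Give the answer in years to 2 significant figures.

1.2 years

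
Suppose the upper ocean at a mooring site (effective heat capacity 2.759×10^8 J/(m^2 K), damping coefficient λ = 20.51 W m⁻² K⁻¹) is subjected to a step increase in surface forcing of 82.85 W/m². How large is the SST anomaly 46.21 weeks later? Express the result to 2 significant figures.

3.5 K

Areal heat capacity C = 2.759×10^8 J/(m^2 K) (given).
τ = C / λ = 2.76×10^8 / 20.51 = 1.35×10^7 s.
Equilibrium anomaly ΔT_eq = F / λ = 82.85 / 20.51 = 4.04 K.
t = 46.21 weeks = 2.79×10^7 s, so t/τ = 2.08.
ΔT(t) = ΔT_eq (1 − e^(−t/τ)) = 4.04 × (1 − e^−2.08) = 3.53 K.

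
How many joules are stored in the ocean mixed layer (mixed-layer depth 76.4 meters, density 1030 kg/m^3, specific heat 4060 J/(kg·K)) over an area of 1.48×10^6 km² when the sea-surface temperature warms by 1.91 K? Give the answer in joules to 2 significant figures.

Areal heat capacity C = ρ c_p D = 1030 × 4060 × 76.4 = 3.19×10^8 J/(m^2 K).
Heat per unit area: q = C ΔT = 3.19×10^8 × 1.91 = 6.10×10^8 J/m².
Total heat: Q = q × A = 6.10×10^8 × (1.48×10^6 × 10⁶ m²) = 9.03×10^20 J.

9.0×10^20 J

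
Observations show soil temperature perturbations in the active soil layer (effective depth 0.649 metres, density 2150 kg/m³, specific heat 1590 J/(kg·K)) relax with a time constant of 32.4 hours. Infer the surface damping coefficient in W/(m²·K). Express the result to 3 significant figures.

Areal heat capacity C = ρ c_p D = 2150 × 1590 × 0.649 = 2.22×10^6 J/(m^2 K).
τ = 32.4 hours = 1.17×10^5 s.
λ = C / τ = 2.22×10^6 / 1.17×10^5 = 19.0 W/(m²·K).

19.0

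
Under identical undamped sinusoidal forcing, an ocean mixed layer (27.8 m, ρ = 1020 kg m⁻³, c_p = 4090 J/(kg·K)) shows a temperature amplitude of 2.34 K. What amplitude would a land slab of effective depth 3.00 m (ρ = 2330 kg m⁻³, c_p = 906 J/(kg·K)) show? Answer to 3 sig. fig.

42.9 K

C_ocean = 1.16×10^8 J/(m²·K); C_land = 6.33×10^6 J/(m²·K).
A ∝ 1/C ⇒ A_land = A_ocean × C_ocean/C_land = 2.34 × 18.3 = 42.9 K.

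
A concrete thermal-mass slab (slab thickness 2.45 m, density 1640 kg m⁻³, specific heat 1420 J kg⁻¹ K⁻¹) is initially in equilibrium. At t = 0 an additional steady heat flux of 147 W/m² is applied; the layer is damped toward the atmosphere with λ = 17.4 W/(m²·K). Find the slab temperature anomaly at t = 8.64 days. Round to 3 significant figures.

7.58 K

Areal heat capacity C = ρ c_p D = 1640 × 1420 × 2.45 = 5.71×10^6 J/(m²·K).
τ = C / λ = 5.71×10^6 / 17.4 = 3.28×10^5 s.
Equilibrium anomaly ΔT_eq = F / λ = 147 / 17.4 = 8.45 K.
t = 8.64 days = 7.46×10^5 s, so t/τ = 2.28.
ΔT(t) = ΔT_eq (1 − e^(−t/τ)) = 8.45 × (1 − e^−2.28) = 7.58 K.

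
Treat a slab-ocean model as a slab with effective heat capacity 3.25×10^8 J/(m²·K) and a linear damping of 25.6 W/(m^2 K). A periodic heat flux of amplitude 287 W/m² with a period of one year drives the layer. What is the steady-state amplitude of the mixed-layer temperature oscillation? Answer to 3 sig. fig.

4.12 K

Areal heat capacity C = 3.25×10^8 J/(m²·K) (given).
Angular frequency ω = 2π / T = 2π / 3.15×10^7 s = 1.99×10^-7 s⁻¹.
√((Cω)² + λ²) = √((64.8)² + 25.6²) = 69.6 W/(m²·K).
Amplitude A = F₀ / √((Cω)²+λ²) = 287 / 69.6 = 4.12 K.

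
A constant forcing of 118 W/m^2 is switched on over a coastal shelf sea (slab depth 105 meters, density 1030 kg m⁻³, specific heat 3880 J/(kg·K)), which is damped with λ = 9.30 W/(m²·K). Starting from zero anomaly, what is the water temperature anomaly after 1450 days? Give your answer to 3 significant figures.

11.9 K

Areal heat capacity C = ρ c_p D = 1030 × 3880 × 105 = 4.20×10^8 J/(m²·K).
τ = C / λ = 4.20×10^8 / 9.30 = 4.51×10^7 s.
Equilibrium anomaly ΔT_eq = F / λ = 118 / 9.30 = 12.7 K.
t = 1450 days = 1.25×10^8 s, so t/τ = 2.78.
ΔT(t) = ΔT_eq (1 − e^(−t/τ)) = 12.7 × (1 − e^−2.78) = 11.9 K.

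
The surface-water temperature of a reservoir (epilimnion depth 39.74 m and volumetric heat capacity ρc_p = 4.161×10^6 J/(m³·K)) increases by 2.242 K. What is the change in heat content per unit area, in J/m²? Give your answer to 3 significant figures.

Areal heat capacity C = ρc_p × D = 4.161×10^6 × 39.74 = 1.65×10^8 J/(m²·K).
ΔQ = C ΔT = 1.65×10^8 × 2.242 = 3.71×10^8 J/m².

3.71×10^8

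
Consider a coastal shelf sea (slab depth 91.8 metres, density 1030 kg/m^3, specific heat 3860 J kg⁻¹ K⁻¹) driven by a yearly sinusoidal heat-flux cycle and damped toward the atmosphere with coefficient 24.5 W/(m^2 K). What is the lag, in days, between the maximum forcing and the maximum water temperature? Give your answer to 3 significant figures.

Areal heat capacity C = ρ c_p D = 1030 × 3860 × 91.8 = 3.65×10^8 J/(m^2 K).
ω = 2π / 3.15×10^7 s = 1.99×10^-7 s⁻¹.
Phase lag φ = arctan(Cω/λ) = arctan(72.7/24.5) = 1.25 rad.
Time lag = φ / ω = 1.25 / 1.99×10^-7 = 6.25×10^6 s = 72.4 days.

72.4 days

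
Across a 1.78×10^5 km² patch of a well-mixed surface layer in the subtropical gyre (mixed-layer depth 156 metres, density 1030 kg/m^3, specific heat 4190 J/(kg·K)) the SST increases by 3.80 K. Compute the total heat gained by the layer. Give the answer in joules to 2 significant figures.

Areal heat capacity C = ρ c_p D = 1030 × 4190 × 156 = 6.73×10^8 J m⁻² K⁻¹.
Heat per unit area: q = C ΔT = 6.73×10^8 × 3.80 = 2.56×10^9 J/m².
Total heat: Q = q × A = 2.56×10^9 × (1.78×10^5 × 10⁶ m²) = 4.55×10^20 J.

4.6×10^20 J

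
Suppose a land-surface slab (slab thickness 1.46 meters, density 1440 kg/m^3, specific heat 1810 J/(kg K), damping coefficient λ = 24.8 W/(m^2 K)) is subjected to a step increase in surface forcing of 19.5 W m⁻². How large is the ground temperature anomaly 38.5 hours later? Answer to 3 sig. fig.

Areal heat capacity C = ρ c_p D = 1440 × 1810 × 1.46 = 3.81×10^6 J/(m^2 K).
τ = C / λ = 3.81×10^6 / 24.8 = 1.53×10^5 s.
Equilibrium anomaly ΔT_eq = F / λ = 19.5 / 24.8 = 0.786 K.
t = 38.5 hours = 1.39×10^5 s, so t/τ = 0.903.
ΔT(t) = ΔT_eq (1 − e^(−t/τ)) = 0.786 × (1 − e^−0.903) = 0.468 K.

0.468 K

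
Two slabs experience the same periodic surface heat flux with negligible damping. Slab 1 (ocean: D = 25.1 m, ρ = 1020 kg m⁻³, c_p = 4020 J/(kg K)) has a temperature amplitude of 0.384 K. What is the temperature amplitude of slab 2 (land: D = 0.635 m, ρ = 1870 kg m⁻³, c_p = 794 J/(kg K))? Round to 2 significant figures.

42 K

C_ocean = 1.03×10^8 J/(m²·K); C_land = 9.43×10^5 J/(m²·K).
A ∝ 1/C ⇒ A_land = A_ocean × C_ocean/C_land = 0.384 × 109 = 41.9 K.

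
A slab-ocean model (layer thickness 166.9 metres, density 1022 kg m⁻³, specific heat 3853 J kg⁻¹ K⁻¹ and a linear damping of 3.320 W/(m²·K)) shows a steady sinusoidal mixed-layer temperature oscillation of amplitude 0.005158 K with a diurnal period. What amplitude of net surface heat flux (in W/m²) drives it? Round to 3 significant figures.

247

Areal heat capacity C = ρ c_p D = 1022 × 3853 × 166.9 = 6.57×10^8 J m⁻² K⁻¹.
ω = 2π / 86400 s = 7.27×10^-5 s⁻¹.
√((Cω)² + λ²) = √((47800)² + 3.320²) = 47800 W/(m²·K).
F₀ = A × √((Cω)²+λ²) = 0.005158 × 47800 = 247 W/m².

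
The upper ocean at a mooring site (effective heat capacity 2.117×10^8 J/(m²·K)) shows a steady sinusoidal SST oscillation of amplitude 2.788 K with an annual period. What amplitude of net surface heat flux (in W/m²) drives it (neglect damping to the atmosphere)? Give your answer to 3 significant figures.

Areal heat capacity C = 2.117×10^8 J/(m²·K) (given).
ω = 2π / 3.15×10^7 s = 1.99×10^-7 s⁻¹.
Cω = 2.12×10^8 × 1.99×10^-7 = 42.2 W/(m²·K).
F₀ = A × Cω = 2.788 × 42.2 = 118 W/m².

118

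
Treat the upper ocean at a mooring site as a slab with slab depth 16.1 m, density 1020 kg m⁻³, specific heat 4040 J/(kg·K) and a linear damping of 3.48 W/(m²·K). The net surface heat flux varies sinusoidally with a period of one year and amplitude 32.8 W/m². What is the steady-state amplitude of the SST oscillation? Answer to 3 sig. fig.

Areal heat capacity C = ρ c_p D = 1020 × 4040 × 16.1 = 6.63×10^7 J/(m²·K).
Angular frequency ω = 2π / T = 2π / 3.15×10^7 s = 1.99×10^-7 s⁻¹.
√((Cω)² + λ²) = √((13.2)² + 3.48²) = 13.7 W/(m²·K).
Amplitude A = F₀ / √((Cω)²+λ²) = 32.8 / 13.7 = 2.40 K.

2.40 K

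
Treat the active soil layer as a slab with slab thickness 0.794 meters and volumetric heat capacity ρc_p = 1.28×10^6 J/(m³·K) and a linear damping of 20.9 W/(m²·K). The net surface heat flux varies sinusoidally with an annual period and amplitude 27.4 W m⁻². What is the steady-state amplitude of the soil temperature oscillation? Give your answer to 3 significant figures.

1.31 K

Areal heat capacity C = ρc_p × D = 1.28×10^6 × 0.794 = 1.02×10^6 J/(m²·K).
Angular frequency ω = 2π / T = 2π / 3.15×10^7 s = 1.99×10^-7 s⁻¹.
√((Cω)² + λ²) = √((0.202)² + 20.9²) = 20.9 W/(m²·K).
Amplitude A = F₀ / √((Cω)²+λ²) = 27.4 / 20.9 = 1.31 K.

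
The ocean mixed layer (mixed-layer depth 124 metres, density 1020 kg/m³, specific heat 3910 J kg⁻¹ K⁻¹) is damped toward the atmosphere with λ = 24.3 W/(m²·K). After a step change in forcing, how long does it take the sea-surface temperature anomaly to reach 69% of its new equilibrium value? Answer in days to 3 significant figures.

Areal heat capacity C = ρ c_p D = 1020 × 3910 × 124 = 4.95×10^8 J m⁻² K⁻¹.
τ = C / λ = 4.95×10^8 / 24.3 = 2.04×10^7 s.
Fraction reached: 1 − e^(−t/τ) = 0.69 ⇒ t = −τ ln(1 − 0.69) = τ × 1.17.
t = 2.38×10^7 s = 276 days.

276 days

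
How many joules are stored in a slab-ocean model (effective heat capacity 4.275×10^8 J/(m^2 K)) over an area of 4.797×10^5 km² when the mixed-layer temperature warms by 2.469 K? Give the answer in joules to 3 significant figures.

5.06×10^20 J

Areal heat capacity C = 4.275×10^8 J/(m^2 K) (given).
Heat per unit area: q = C ΔT = 4.27×10^8 × 2.469 = 1.06×10^9 J/m².
Total heat: Q = q × A = 1.06×10^9 × (4.797×10^5 × 10⁶ m²) = 5.06×10^20 J.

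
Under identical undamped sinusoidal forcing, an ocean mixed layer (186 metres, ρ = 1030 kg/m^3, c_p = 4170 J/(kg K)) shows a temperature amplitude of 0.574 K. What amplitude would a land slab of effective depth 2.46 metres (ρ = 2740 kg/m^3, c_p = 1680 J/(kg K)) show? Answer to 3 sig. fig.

C_ocean = 7.99×10^8 J/(m²·K); C_land = 1.13×10^7 J/(m²·K).
A ∝ 1/C ⇒ A_land = A_ocean × C_ocean/C_land = 0.574 × 70.5 = 40.5 K.

40.5 K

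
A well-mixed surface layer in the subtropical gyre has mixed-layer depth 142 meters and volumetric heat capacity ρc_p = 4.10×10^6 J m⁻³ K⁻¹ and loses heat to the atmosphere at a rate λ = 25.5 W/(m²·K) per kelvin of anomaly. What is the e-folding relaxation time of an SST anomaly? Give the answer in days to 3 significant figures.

Areal heat capacity C = ρc_p × D = 4.10×10^6 × 142 = 5.82×10^8 J/(m^2 K).
Relaxation time τ = C / λ = 5.82×10^8 / 25.5 = 2.28×10^7 s.
In days: 2.28×10^7 s / (86400 s/day) = 264 days.

264 days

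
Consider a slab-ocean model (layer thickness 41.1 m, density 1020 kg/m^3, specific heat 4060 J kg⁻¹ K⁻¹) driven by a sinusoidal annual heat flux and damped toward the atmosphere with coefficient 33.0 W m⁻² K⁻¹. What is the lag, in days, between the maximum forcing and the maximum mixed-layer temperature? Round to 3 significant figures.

Areal heat capacity C = ρ c_p D = 1020 × 4060 × 41.1 = 1.70×10^8 J m⁻² K⁻¹.
ω = 2π / 3.15×10^7 s = 1.99×10^-7 s⁻¹.
Phase lag φ = arctan(Cω/λ) = arctan(33.9/33.0) = 0.799 rad.
Time lag = φ / ω = 0.799 / 1.99×10^-7 = 4.01×10^6 s = 46.4 days.

46.4 days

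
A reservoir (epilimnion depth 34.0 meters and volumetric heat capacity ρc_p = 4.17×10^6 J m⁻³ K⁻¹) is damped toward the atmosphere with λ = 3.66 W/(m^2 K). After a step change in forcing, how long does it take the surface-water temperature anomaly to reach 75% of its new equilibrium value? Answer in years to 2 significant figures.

Areal heat capacity C = ρc_p × D = 4.17×10^6 × 34.0 = 1.42×10^8 J m⁻² K⁻¹.
τ = C / λ = 1.42×10^8 / 3.66 = 3.87×10^7 s.
Fraction reached: 1 − e^(−t/τ) = 0.75 ⇒ t = −τ ln(1 − 0.75) = τ × 1.39.
t = 5.37×10^7 s = 1.70 years.

1.7 years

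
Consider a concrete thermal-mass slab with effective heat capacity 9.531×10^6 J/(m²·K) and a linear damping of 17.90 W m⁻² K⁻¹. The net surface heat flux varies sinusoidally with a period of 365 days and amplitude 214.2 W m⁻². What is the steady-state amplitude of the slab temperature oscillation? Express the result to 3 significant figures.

Areal heat capacity C = 9.531×10^6 J/(m²·K) (given).
Angular frequency ω = 2π / T = 2π / 3.15×10^7 s = 1.99×10^-7 s⁻¹.
√((Cω)² + λ²) = √((1.90)² + 17.90²) = 18.0 W/(m²·K).
Amplitude A = F₀ / √((Cω)²+λ²) = 214.2 / 18.0 = 11.9 K.

11.9 K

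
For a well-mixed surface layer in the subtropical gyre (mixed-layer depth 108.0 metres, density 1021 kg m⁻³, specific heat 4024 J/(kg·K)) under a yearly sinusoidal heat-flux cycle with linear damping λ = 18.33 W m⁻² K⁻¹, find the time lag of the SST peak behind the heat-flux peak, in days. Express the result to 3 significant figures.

Areal heat capacity C = ρ c_p D = 1021 × 4024 × 108.0 = 4.44×10^8 J m⁻² K⁻¹.
ω = 2π / 3.15×10^7 s = 1.99×10^-7 s⁻¹.
Phase lag φ = arctan(Cω/λ) = arctan(88.4/18.33) = 1.37 rad.
Time lag = φ / ω = 1.37 / 1.99×10^-7 = 6.86×10^6 s = 79.4 days.

79.4 days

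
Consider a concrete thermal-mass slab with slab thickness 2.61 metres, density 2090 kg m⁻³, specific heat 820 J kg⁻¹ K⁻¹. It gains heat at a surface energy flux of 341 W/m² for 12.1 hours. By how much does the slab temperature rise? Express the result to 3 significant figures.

Areal heat capacity C = ρ c_p D = 2090 × 820 × 2.61 = 4.47×10^6 J m⁻² K⁻¹.
Net heat input Q = F Δt = 341 × (12.1 hours × 3600 s/hour) = 1.49×10^7 J/m².
ΔT = Q / C = 1.49×10^7 / 4.47×10^6 = 3.32 K.

3.32 K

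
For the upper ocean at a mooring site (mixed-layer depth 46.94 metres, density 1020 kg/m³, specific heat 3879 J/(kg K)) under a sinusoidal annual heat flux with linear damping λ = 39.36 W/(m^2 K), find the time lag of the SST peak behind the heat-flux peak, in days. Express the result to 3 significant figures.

43.8 days

Areal heat capacity C = ρ c_p D = 1020 × 3879 × 46.94 = 1.86×10^8 J m⁻² K⁻¹.
ω = 2π / 3.15×10^7 s = 1.99×10^-7 s⁻¹.
Phase lag φ = arctan(Cω/λ) = arctan(37.0/39.36) = 0.755 rad.
Time lag = φ / ω = 0.755 / 1.99×10^-7 = 3.79×10^6 s = 43.8 days.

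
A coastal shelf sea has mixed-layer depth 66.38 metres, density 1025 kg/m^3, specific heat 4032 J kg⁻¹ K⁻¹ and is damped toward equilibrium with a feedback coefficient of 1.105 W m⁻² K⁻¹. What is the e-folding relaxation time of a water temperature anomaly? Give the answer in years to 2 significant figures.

Areal heat capacity C = ρ c_p D = 1025 × 4032 × 66.38 = 2.74×10^8 J/(m^2 K).
Relaxation time τ = C / λ = 2.74×10^8 / 1.105 = 2.48×10^8 s.
In years: 2.48×10^8 s / (3.156×10^7 s/year) = 7.87 years.

7.9 years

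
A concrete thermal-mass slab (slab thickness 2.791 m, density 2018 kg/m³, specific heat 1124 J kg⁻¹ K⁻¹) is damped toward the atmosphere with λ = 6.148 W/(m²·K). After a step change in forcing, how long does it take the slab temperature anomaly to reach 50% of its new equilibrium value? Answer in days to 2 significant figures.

Areal heat capacity C = ρ c_p D = 2018 × 1124 × 2.791 = 6.33×10^6 J m⁻² K⁻¹.
τ = C / λ = 6.33×10^6 / 6.148 = 1.03×10^6 s.
Fraction reached: 1 − e^(−t/τ) = 0.50 ⇒ t = −τ ln(1 − 0.50) = τ × 0.693.
t = 7.14×10^5 s = 8.26 days.

8.3 days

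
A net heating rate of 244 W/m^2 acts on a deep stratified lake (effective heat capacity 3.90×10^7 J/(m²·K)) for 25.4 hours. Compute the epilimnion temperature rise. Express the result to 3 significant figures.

0.572 K

Areal heat capacity C = 3.90×10^7 J/(m²·K) (given).
Net heat input Q = F Δt = 244 × (25.4 hours × 3600 s/hour) = 2.23×10^7 J/m².
ΔT = Q / C = 2.23×10^7 / 3.90×10^7 = 0.572 K.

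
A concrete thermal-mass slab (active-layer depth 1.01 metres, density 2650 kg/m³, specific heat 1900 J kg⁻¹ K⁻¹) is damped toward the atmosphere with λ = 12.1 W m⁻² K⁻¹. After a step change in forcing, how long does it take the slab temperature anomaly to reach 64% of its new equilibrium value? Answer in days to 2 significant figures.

Areal heat capacity C = ρ c_p D = 2650 × 1900 × 1.01 = 5.09×10^6 J/(m^2 K).
τ = C / λ = 5.09×10^6 / 12.1 = 4.20×10^5 s.
Fraction reached: 1 − e^(−t/τ) = 0.64 ⇒ t = −τ ln(1 − 0.64) = τ × 1.02.
t = 4.29×10^5 s = 4.97 days.

5.0 days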